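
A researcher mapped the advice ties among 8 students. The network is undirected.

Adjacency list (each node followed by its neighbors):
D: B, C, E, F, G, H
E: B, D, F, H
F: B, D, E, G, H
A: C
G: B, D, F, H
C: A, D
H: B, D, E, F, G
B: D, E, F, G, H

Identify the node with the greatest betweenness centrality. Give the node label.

Unnormalized betweenness of each node: A:0, B:1/4, C:6, D:41/4, E:0, F:1/4, G:0, H:1/4.
D has the largest value, 41/4, making it the main broker — the node through which the most shortest paths run.

D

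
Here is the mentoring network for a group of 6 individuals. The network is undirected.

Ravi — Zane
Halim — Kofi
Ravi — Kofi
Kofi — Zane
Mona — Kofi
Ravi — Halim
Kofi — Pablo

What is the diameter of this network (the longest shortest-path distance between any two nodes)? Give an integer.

2

Eccentricity of each node (its greatest distance to any other): Halim:2, Kofi:1, Mona:2, Pablo:2, Ravi:2, Zane:2.
The maximum eccentricity is 2, realized for instance by the pair Halim–Pablo via Halim – Kofi – Pablo. So the diameter is 2.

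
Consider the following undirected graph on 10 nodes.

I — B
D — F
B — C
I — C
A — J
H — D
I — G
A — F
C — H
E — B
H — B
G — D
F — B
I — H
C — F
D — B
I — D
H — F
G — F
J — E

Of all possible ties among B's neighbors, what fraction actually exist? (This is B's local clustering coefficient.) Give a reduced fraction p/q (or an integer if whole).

B's neighbors: C, D, E, F, H, and I (k = 6).
Possible neighbor pairs: C(6,2) = 15. Edges among them: C–F, C–H, C–I, D–F, D–H, D–I, F–H, H–I → e = 8.
Clustering(B) = 8/15.

8/15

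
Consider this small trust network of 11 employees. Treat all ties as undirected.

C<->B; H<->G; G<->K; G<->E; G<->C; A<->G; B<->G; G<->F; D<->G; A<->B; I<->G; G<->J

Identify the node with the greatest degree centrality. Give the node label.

G

Degrees — A:2, B:3, C:2, D:1, E:1, F:1, G:10, H:1, I:1, J:1, K:1.
The maximum is 10, attained only by G.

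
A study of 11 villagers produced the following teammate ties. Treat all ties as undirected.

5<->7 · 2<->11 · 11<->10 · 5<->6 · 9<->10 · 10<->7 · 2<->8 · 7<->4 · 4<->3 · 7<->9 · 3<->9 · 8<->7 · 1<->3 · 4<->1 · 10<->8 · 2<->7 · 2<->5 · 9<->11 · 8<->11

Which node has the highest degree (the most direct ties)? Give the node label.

7

Degrees — 1:2, 2:4, 3:3, 4:3, 5:3, 6:1, 7:6, 8:4, 9:4, 10:4, 11:4.
The maximum is 6, attained only by 7.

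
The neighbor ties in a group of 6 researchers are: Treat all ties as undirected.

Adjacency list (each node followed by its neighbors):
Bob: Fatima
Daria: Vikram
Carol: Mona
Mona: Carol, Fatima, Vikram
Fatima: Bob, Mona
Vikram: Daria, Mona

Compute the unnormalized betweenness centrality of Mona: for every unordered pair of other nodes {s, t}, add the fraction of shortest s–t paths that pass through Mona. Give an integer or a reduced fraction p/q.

Pairs whose geodesics pass through Mona — Bob–Daria: 1; Bob–Carol: 1; Bob–Vikram: 1; Fatima–Daria: 1; Fatima–Carol: 1; Fatima–Vikram: 1; Daria–Carol: 1; Carol–Vikram: 1.
All other pairs contribute 0.
Summing the contributions gives betweenness(Mona) = 8.

8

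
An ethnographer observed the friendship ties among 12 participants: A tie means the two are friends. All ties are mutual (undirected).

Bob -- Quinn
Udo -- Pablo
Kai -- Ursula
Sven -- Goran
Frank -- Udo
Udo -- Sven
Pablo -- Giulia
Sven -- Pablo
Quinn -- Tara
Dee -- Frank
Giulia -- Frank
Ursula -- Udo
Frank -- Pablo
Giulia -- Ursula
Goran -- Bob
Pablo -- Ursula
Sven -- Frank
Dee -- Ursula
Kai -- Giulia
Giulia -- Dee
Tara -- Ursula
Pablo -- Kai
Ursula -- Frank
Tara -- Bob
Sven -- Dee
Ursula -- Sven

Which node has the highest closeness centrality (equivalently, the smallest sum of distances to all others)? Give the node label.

Ursula

Farness (sum of distances to all others) for each node — Bob:25, Dee:20, Frank:18, Giulia:20, Goran:22, Kai:22, Pablo:18, Quinn:27, Sven:17, Tara:19, Udo:20, Ursula:14.
The smallest farness is 14, for Ursula, so Ursula has the highest closeness.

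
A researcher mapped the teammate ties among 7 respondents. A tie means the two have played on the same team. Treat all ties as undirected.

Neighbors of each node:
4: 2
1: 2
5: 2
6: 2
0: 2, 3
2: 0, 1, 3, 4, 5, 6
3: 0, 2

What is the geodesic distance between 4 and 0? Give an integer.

2

One shortest route is 4 – 2 – 0, which uses 2 edges, and 4 and 0 are not directly tied, so nothing shorter exists. So d(4,0) = 2.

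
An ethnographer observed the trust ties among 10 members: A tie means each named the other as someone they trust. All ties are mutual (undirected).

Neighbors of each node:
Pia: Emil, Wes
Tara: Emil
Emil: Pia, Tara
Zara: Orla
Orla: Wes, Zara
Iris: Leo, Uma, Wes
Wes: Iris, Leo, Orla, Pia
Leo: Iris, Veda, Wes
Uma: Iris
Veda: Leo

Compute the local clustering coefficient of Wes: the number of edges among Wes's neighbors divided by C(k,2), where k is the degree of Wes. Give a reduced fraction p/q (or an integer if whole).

Wes's neighbors: Iris, Leo, Orla, and Pia (k = 4).
Possible neighbor pairs: C(4,2) = 6. Edges among them: Iris–Leo → e = 1.
Clustering(Wes) = 1/6.

1/6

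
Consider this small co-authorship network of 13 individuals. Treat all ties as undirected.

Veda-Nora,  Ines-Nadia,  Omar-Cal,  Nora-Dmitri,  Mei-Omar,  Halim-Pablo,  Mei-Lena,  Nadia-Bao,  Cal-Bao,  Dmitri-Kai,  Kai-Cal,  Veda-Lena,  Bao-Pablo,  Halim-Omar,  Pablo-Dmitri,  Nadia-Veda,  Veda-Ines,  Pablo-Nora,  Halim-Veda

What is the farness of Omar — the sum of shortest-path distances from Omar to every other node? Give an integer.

Distances from Omar: Bao:2, Cal:1, Dmitri:3, Halim:1, Ines:3, Kai:2, Lena:2, Mei:1, Nadia:3, Nora:3, Pablo:2, Veda:2.
Sum = 2 + 1 + 3 + 1 + 3 + 2 + 2 + 1 + 3 + 3 + 2 + 2 = 25.

25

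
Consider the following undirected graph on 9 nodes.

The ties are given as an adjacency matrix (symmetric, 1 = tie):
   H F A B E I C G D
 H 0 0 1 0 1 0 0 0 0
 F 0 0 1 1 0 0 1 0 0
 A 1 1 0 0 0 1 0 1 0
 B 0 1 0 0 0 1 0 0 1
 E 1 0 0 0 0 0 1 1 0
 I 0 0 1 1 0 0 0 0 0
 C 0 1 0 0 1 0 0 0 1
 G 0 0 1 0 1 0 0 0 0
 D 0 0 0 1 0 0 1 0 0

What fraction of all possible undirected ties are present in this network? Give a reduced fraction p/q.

There are 12 edges and 9 nodes, so the maximum possible is C(9,2) = 36.
Density = 12/36 = 1/3.

1/3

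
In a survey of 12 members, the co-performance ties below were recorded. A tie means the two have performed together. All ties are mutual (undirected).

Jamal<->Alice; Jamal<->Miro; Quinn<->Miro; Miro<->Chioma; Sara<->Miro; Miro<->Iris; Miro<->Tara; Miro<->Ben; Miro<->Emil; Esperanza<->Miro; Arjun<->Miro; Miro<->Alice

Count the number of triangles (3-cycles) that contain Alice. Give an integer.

1

Alice's neighbors: Jamal and Miro.
Neighbor pairs that are themselves tied: Alice–Jamal–Miro. Each forms one triangle with Alice, for 1 in total.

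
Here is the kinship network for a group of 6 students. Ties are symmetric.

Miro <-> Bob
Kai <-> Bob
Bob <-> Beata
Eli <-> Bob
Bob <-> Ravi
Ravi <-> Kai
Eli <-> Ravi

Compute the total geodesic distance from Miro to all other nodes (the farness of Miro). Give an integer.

9

Distances from Miro: Beata:2, Bob:1, Eli:2, Kai:2, Ravi:2.
Sum = 2 + 1 + 2 + 2 + 2 = 9.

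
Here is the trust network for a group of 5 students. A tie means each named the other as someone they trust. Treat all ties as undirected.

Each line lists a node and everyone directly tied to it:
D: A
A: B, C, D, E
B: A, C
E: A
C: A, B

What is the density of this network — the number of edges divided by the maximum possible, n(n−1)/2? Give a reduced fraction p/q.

1/2

There are 5 edges and 5 nodes, so the maximum possible is C(5,2) = 10.
Density = 5/10 = 1/2.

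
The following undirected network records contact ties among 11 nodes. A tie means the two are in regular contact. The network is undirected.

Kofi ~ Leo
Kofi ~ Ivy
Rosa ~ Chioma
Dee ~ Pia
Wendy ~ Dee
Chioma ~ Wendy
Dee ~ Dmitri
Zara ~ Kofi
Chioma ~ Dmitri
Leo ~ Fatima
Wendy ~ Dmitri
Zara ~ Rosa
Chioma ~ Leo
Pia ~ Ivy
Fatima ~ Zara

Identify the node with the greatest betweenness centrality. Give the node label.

Unnormalized betweenness of each node: Chioma:46/3, Dee:17/3, Dmitri:19/6, Fatima:1/2, Ivy:17/3, Kofi:55/6, Leo:19/2, Pia:13/3, Rosa:11/3, Wendy:19/6, Zara:29/6.
Chioma has the largest value, 46/3, making it the main broker — the node through which the most shortest paths run.

Chioma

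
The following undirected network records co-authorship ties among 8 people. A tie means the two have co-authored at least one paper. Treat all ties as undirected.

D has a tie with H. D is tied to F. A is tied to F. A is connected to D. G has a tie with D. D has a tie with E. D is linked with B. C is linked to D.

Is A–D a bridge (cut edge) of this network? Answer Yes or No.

Even without that edge, A still reaches D via A – F – D, so the network stays connected. Not a bridge.

No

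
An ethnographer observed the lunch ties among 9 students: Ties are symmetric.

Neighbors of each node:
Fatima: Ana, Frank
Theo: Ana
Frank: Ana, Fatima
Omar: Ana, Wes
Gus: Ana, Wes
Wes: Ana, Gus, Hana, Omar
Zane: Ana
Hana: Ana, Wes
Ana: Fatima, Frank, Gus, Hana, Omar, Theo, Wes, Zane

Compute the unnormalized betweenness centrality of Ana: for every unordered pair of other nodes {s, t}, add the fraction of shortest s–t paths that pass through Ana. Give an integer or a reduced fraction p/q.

45/2

Pairs whose geodesics pass through Ana — Fatima–Hana: 1; Fatima–Theo: 1; Fatima–Gus: 1; Fatima–Zane: 1; Fatima–Wes: 1; Fatima–Omar: 1; Hana–Theo: 1; Hana–Gus: 1/2; Hana–Zane: 1; Hana–Frank: 1; Hana–Omar: 1/2; Theo–Gus: 1; Theo–Zane: 1; Theo–Wes: 1 … (+10 more pairs).
All other pairs contribute 0.
Summing the contributions gives betweenness(Ana) = 45/2.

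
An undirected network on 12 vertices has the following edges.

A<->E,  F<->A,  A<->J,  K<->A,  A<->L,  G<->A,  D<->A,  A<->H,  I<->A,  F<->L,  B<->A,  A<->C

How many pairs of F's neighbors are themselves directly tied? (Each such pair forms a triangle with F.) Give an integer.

1

F's neighbors: A and L.
Neighbor pairs that are themselves tied: F–A–L. Each forms one triangle with F, for 1 in total.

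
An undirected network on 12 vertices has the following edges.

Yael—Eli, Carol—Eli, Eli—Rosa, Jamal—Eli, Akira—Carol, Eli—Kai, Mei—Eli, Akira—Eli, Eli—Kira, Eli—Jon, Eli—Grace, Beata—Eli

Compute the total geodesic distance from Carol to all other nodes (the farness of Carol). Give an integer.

20

Distances from Carol: Akira:1, Beata:2, Eli:1, Grace:2, Jamal:2, Jon:2, Kai:2, Kira:2, Mei:2, Rosa:2, Yael:2.
Sum = 1 + 2 + 1 + 2 + 2 + 2 + 2 + 2 + 2 + 2 + 2 = 20.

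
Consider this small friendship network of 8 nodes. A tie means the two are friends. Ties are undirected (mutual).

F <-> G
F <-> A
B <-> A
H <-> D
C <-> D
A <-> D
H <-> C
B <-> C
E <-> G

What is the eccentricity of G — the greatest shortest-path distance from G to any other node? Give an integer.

4

Distances from G: A:2, B:3, C:4, D:3, E:1, F:1, H:4.
The largest is 4 (to C and H), so the eccentricity of G is 4.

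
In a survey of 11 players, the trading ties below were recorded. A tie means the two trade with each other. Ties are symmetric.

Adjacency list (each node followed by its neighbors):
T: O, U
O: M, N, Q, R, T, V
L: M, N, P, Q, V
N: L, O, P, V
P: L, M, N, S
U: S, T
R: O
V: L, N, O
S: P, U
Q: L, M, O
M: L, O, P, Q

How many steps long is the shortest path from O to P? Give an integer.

2

One shortest route is O – N – P, which uses 2 edges, and O and P are not directly tied, so nothing shorter exists. So d(O,P) = 2.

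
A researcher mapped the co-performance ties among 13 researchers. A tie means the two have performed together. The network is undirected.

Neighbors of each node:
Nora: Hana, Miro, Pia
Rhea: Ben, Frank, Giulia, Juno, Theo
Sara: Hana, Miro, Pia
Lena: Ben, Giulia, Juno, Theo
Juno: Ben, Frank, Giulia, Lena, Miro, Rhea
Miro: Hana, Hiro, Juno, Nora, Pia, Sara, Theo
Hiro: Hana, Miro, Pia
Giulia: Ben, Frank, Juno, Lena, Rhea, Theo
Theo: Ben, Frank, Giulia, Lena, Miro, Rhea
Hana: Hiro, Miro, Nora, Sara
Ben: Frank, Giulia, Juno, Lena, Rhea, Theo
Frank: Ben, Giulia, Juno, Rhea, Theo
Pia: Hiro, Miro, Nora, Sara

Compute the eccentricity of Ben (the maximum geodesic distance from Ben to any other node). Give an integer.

3

Distances from Ben: Frank:1, Giulia:1, Hana:3, Hiro:3, Juno:1, Lena:1, Miro:2, Nora:3, Pia:3, Rhea:1, Sara:3, Theo:1.
The largest is 3 (to Pia, Sara, Hana, Hiro, and Nora), so the eccentricity of Ben is 3.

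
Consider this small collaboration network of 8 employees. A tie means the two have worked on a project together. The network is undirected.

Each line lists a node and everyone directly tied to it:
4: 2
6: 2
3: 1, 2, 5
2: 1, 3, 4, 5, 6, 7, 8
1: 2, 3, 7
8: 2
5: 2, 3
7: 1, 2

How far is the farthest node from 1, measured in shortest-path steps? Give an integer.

2

Distances from 1: 2:1, 3:1, 4:2, 5:2, 6:2, 7:1, 8:2.
The largest is 2 (to 5, 6, 4, and 8), so the eccentricity of 1 is 2.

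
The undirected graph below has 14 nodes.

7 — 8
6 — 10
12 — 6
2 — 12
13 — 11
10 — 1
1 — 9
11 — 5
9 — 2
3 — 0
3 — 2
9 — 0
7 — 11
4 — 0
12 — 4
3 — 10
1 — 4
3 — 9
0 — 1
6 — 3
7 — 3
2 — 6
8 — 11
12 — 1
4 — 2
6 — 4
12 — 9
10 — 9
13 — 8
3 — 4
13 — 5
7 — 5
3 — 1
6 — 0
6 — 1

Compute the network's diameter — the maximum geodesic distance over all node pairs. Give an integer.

Eccentricity of each node (its greatest distance to any other): 0:4, 1:4, 2:4, 3:3, 4:4, 5:4, 6:4, 7:3, 8:4, 9:4, 10:4, 11:4, 12:5, 13:5.
The maximum eccentricity is 5, realized for instance by the pair 12–13 via 12 – 9 – 3 – 7 – 5 – 13. So the diameter is 5.

5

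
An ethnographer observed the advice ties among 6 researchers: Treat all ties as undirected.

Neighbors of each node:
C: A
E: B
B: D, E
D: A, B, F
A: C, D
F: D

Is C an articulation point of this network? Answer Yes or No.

Even without C, every remaining node can still reach every other (the residual graph is connected), so C is not a cut vertex.

No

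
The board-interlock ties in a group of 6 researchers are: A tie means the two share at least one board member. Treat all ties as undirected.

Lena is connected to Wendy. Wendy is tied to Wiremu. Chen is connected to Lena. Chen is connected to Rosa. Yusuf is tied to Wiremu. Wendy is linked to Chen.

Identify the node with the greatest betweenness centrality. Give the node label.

Unnormalized betweenness of each node: Chen:4, Lena:0, Rosa:0, Wendy:6, Wiremu:4, Yusuf:0.
Wendy has the largest value, 6, making it the main broker — the node through which the most shortest paths run.

Wendy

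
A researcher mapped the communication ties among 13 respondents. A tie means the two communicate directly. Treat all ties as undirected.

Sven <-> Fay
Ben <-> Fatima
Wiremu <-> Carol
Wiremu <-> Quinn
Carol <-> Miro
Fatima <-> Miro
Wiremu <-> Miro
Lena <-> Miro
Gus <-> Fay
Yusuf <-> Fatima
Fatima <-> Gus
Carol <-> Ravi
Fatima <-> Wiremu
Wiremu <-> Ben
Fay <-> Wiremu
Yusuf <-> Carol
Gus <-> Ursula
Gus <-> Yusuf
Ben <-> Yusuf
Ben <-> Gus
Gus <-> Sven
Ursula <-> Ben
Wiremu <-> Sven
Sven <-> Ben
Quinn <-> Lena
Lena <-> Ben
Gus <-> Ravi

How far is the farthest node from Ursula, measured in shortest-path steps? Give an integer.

3

Distances from Ursula: Ben:1, Carol:3, Fatima:2, Fay:2, Gus:1, Lena:2, Miro:3, Quinn:3, Ravi:2, Sven:2, Wiremu:2, Yusuf:2.
The largest is 3 (to Carol, Miro, and Quinn), so the eccentricity of Ursula is 3.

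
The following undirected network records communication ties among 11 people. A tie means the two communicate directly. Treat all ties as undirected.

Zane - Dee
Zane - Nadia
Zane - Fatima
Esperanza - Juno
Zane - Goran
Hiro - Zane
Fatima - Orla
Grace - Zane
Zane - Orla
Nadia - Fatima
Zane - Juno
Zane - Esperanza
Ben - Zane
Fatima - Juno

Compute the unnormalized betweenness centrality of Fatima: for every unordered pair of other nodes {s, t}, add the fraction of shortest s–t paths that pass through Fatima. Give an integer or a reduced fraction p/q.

Pairs whose geodesics pass through Fatima — Juno–Orla: 1/2; Juno–Nadia: 1/2; Orla–Nadia: 1/2.
All other pairs contribute 0.
Summing the contributions gives betweenness(Fatima) = 3/2.

3/2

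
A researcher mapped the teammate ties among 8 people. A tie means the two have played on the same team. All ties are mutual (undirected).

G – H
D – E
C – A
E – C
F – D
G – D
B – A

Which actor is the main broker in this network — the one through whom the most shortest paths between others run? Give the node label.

Unnormalized betweenness of each node: A:6, B:0, C:10, D:14, E:12, F:0, G:6, H:0.
D has the largest value, 14, making it the main broker — the node through which the most shortest paths run.

D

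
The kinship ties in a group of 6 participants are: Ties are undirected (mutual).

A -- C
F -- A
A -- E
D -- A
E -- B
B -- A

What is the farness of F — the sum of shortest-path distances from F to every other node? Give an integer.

Distances from F: A:1, B:2, C:2, D:2, E:2.
Sum = 1 + 2 + 2 + 2 + 2 = 9.

9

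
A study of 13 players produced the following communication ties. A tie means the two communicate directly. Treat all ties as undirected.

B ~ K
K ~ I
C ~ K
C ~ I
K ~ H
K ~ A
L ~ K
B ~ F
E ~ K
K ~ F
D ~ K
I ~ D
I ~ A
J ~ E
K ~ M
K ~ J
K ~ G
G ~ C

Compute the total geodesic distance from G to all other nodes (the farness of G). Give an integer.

Distances from G: A:2, B:2, C:1, D:2, E:2, F:2, H:2, I:2, J:2, K:1, L:2, M:2.
Sum = 2 + 2 + 1 + 2 + 2 + 2 + 2 + 2 + 2 + 1 + 2 + 2 = 22.

22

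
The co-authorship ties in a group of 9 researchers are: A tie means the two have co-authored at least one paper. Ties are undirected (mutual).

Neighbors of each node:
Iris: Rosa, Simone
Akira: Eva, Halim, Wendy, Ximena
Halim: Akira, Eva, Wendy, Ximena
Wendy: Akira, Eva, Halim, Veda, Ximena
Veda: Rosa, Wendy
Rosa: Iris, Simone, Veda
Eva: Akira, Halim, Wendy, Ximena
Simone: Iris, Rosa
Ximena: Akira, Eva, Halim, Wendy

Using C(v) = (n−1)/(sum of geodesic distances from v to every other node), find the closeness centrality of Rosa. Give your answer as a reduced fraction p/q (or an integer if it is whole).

8/17

Distances from Rosa: Akira:3, Eva:3, Halim:3, Iris:1, Simone:1, Veda:1, Wendy:2, Ximena:3. Sum = 17.
n = 9, so closeness = 8/17.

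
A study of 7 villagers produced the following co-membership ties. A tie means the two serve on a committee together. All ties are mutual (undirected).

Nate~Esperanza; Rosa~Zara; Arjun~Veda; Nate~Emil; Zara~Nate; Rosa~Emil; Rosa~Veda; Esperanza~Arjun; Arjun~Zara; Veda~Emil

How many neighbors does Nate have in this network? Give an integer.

3

Nate is directly tied to Emil, Esperanza, and Zara. That is 3 neighbors, so the degree of Nate is 3.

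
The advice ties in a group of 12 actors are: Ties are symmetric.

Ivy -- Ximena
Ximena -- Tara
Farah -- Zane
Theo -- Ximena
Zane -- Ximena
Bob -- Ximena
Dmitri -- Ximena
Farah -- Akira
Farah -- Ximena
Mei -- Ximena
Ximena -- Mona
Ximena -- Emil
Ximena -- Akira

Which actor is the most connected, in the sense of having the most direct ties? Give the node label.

Degrees — Akira:2, Bob:1, Dmitri:1, Emil:1, Farah:3, Ivy:1, Mei:1, Mona:1, Tara:1, Theo:1, Ximena:11, Zane:2.
The maximum is 11, attained only by Ximena.

Ximena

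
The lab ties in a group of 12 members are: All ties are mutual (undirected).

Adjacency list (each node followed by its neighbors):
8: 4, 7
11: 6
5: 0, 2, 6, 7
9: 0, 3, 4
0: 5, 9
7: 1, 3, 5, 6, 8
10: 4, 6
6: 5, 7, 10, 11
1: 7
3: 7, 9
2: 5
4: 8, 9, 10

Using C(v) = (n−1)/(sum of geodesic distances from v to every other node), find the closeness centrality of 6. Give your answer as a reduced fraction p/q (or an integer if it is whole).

Distances from 6: 0:2, 1:2, 2:2, 3:2, 4:2, 5:1, 7:1, 8:2, 9:3, 10:1, 11:1. Sum = 19.
n = 12, so closeness = 11/19.

11/19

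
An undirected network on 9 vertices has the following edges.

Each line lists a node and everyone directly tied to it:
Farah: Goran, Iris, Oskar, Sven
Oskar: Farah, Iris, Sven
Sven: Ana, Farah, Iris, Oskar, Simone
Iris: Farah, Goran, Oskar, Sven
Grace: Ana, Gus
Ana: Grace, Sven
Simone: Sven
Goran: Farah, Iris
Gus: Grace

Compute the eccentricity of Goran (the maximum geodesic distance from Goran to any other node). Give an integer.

5

Distances from Goran: Ana:3, Farah:1, Grace:4, Gus:5, Iris:1, Oskar:2, Simone:3, Sven:2.
The largest is 5 (to Gus), so the eccentricity of Goran is 5.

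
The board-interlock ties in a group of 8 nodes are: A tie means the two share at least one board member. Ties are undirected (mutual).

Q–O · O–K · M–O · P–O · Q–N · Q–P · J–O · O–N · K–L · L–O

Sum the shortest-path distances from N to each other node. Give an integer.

Distances from N: J:2, K:2, L:2, M:2, O:1, P:2, Q:1.
Sum = 2 + 2 + 2 + 2 + 1 + 2 + 1 = 12.

12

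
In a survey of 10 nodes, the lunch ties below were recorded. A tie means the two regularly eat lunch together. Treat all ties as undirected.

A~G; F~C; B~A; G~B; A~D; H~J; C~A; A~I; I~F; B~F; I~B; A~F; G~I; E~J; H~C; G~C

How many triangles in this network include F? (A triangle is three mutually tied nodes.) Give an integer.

4

F's neighbors: A, B, C, and I.
Neighbor pairs that are themselves tied: F–A–B; F–A–C; F–A–I; F–B–I. Each forms one triangle with F, for 4 in total.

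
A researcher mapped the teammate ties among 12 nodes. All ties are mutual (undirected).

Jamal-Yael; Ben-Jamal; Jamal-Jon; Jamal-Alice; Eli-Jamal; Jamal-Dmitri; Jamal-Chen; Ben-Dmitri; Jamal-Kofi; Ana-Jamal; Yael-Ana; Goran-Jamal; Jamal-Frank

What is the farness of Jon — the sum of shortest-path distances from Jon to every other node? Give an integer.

Distances from Jon: Alice:2, Ana:2, Ben:2, Chen:2, Dmitri:2, Eli:2, Frank:2, Goran:2, Jamal:1, Kofi:2, Yael:2.
Sum = 2 + 2 + 2 + 2 + 2 + 2 + 2 + 2 + 1 + 2 + 2 = 21.

21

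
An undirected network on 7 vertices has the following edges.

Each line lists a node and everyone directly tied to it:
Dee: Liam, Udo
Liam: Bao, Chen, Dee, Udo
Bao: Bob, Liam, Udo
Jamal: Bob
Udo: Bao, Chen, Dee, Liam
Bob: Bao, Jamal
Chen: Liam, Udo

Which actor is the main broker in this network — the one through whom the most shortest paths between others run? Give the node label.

Unnormalized betweenness of each node: Bao:8, Bob:5, Chen:0, Dee:0, Jamal:0, Liam:7/2, Udo:7/2.
Bao has the largest value, 8, making it the main broker — the node through which the most shortest paths run.

Bao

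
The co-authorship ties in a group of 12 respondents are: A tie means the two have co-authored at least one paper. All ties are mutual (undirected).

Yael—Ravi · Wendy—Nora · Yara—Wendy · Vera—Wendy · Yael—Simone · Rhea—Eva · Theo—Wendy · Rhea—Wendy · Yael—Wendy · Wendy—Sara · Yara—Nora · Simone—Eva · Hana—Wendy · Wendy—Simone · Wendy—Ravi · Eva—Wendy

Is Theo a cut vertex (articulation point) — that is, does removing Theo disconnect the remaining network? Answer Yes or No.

Even without Theo, every remaining node can still reach every other (the residual graph is connected), so Theo is not a cut vertex.

No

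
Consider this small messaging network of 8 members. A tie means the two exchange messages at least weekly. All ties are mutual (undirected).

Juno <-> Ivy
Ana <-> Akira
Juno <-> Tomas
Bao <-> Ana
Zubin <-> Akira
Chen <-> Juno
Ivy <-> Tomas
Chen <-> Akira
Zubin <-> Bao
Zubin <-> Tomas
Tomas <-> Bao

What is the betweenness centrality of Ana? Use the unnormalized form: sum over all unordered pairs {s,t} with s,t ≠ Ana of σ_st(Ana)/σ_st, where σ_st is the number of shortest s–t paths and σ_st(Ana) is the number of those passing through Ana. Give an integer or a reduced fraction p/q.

5/6

Pairs whose geodesics pass through Ana — Chen–Bao: 1/3; Bao–Akira: 1/2.
All other pairs contribute 0.
Summing the contributions gives betweenness(Ana) = 5/6.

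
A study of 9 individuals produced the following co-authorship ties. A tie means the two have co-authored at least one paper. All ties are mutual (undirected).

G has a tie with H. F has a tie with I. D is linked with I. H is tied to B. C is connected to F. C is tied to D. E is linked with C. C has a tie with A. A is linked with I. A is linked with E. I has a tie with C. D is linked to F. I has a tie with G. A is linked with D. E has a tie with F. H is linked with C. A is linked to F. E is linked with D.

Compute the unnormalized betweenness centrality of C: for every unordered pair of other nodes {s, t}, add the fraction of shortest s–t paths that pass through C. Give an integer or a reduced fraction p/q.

Pairs whose geodesics pass through C — H–F: 1; H–I: 1/2; H–E: 1; H–D: 1; H–A: 1; G–E: 2/5; B–F: 1; B–I: 1/2; B–E: 1; B–D: 1; B–A: 1; I–E: 1/4.
All other pairs contribute 0.
Summing the contributions gives betweenness(C) = 193/20.

193/20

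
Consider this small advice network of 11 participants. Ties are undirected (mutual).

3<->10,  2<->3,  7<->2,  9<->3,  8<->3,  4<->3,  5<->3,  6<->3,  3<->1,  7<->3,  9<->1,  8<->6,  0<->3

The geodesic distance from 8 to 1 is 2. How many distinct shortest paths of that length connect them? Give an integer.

The shortest distance is 2, and the only length-2 path is 8–3–1. So there is exactly 1 shortest path.

1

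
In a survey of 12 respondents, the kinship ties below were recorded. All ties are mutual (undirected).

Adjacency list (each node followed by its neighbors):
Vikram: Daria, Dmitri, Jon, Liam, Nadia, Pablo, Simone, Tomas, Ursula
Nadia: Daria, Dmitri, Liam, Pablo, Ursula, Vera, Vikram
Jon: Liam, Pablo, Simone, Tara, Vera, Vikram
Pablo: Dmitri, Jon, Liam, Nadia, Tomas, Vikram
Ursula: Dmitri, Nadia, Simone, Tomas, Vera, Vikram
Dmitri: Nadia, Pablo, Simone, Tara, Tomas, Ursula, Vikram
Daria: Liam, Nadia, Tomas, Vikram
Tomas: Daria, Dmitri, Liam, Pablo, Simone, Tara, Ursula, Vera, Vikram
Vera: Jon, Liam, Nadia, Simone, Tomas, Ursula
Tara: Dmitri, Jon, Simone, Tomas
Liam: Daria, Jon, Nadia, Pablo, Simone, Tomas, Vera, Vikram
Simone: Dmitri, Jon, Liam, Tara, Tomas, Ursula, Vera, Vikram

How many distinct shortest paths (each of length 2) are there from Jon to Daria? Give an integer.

2

The shortest distance is 2. The length-2 paths are: Jon–Vikram–Daria; Jon–Liam–Daria.
That gives 2 distinct shortest paths.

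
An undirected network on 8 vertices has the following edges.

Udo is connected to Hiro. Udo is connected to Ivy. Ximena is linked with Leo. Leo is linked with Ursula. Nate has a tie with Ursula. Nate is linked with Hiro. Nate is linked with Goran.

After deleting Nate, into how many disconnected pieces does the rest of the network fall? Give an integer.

3

Without Nate, the remaining ties split the others into: {Leo, Ursula, Ximena}; {Goran}; {Hiro, Ivy, Udo}.
That's 3 separate components.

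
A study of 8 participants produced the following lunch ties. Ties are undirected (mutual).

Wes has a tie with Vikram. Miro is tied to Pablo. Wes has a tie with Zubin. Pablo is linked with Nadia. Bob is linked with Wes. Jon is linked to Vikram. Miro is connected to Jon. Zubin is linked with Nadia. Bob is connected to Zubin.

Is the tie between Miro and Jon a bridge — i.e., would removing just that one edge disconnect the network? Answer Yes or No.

No

Even without that edge, Miro still reaches Jon via Miro – Pablo – Nadia – Zubin – Wes – Vikram – Jon, so the network stays connected. Not a bridge.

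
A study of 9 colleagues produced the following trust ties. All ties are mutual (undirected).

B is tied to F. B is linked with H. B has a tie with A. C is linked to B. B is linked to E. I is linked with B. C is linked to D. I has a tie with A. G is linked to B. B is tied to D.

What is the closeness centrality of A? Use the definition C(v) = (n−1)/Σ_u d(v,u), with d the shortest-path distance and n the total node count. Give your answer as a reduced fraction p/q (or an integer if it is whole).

Distances from A: B:1, C:2, D:2, E:2, F:2, G:2, H:2, I:1. Sum = 14.
n = 9, so closeness = 8/14 = 4/7.

4/7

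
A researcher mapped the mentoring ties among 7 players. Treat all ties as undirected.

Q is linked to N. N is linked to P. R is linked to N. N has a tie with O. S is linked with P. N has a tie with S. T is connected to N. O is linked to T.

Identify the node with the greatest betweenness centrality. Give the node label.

Unnormalized betweenness of each node: N:13, O:0, P:0, Q:0, R:0, S:0, T:0.
N has the largest value, 13, making it the main broker — the node through which the most shortest paths run.

N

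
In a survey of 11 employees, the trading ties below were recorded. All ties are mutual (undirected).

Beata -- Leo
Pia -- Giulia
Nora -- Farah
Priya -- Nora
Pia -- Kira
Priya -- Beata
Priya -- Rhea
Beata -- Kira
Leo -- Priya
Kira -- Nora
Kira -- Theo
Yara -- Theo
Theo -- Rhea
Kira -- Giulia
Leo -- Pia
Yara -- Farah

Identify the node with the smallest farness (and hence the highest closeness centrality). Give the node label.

Farness (sum of distances to all others) for each node — Beata:19, Farah:23, Giulia:22, Kira:15, Leo:21, Nora:17, Pia:20, Priya:18, Rhea:21, Theo:18, Yara:24.
The smallest farness is 15, for Kira, so Kira has the highest closeness.

Kira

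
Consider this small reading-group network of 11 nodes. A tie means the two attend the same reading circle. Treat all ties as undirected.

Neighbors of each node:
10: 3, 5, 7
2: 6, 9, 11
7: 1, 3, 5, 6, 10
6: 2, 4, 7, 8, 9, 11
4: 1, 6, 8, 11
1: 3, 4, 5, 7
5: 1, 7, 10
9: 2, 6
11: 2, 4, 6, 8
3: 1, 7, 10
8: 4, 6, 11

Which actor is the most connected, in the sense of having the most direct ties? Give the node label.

Degrees — 1:4, 2:3, 3:3, 4:4, 5:3, 6:6, 7:5, 8:3, 9:2, 10:3, 11:4.
The maximum is 6, attained only by 6.

6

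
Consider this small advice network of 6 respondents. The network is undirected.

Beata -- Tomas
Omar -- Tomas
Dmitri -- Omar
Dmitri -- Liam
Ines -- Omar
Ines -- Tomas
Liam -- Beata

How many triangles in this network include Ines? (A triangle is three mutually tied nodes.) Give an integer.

Ines's neighbors: Omar and Tomas.
Neighbor pairs that are themselves tied: Ines–Omar–Tomas. Each forms one triangle with Ines, for 1 in total.

1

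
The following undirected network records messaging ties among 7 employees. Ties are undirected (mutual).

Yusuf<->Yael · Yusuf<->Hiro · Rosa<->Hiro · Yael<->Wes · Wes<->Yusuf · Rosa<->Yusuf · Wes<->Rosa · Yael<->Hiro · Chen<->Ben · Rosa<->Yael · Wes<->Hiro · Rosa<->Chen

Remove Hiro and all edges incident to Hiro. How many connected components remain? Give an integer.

Hiro's neighbors (Rosa, Wes, Yael, and Yusuf) remain reachable from one another through other ties, so the rest of the network stays in one piece.

1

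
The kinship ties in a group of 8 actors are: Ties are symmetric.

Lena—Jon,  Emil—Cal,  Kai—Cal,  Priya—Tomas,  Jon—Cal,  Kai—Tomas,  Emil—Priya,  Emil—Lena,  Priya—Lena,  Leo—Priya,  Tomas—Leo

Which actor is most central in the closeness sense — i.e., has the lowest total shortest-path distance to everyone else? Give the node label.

Priya

Farness (sum of distances to all others) for each node — Cal:12, Emil:11, Jon:14, Kai:13, Lena:12, Leo:14, Priya:10, Tomas:12.
The smallest farness is 10, for Priya, so Priya has the highest closeness.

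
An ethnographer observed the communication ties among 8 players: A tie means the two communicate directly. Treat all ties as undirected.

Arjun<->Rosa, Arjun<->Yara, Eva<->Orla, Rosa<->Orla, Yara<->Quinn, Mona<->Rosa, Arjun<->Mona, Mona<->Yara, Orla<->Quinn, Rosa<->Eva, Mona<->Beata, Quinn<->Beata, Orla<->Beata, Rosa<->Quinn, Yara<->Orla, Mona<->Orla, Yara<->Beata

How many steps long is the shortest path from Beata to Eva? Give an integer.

One shortest route is Beata – Orla – Eva, which uses 2 edges, and Beata and Eva are not directly tied, so nothing shorter exists. So d(Beata,Eva) = 2.

2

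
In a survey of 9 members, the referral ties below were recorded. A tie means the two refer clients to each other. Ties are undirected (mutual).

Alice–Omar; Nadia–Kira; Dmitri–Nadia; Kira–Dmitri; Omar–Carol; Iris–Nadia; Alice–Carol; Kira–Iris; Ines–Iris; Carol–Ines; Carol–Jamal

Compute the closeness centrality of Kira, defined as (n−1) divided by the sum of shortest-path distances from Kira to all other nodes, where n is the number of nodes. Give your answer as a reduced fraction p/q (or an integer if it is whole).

Distances from Kira: Alice:4, Carol:3, Dmitri:1, Ines:2, Iris:1, Jamal:4, Nadia:1, Omar:4. Sum = 20.
n = 9, so closeness = 8/20 = 2/5.

2/5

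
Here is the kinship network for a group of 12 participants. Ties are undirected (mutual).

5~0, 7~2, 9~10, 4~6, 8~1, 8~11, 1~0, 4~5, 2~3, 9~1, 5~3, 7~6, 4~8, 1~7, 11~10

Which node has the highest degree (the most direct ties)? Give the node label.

1

Degrees — 0:2, 1:4, 2:2, 3:2, 4:3, 5:3, 6:2, 7:3, 8:3, 9:2, 10:2, 11:2.
The maximum is 4, attained only by 1.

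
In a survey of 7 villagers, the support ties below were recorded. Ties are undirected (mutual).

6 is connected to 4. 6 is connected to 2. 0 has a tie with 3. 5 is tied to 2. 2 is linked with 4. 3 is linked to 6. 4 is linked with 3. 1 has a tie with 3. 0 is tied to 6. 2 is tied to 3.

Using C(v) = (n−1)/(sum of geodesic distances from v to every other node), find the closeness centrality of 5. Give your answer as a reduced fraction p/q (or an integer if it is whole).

6/13

Distances from 5: 0:3, 1:3, 2:1, 3:2, 4:2, 6:2. Sum = 13.
n = 7, so closeness = 6/13.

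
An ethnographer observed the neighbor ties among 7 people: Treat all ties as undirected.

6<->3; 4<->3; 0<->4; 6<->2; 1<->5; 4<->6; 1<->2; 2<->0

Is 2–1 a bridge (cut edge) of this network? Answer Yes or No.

Without the 2–1 edge there is no alternate route between 2 and 1, so the network disconnects. It is a bridge.

Yes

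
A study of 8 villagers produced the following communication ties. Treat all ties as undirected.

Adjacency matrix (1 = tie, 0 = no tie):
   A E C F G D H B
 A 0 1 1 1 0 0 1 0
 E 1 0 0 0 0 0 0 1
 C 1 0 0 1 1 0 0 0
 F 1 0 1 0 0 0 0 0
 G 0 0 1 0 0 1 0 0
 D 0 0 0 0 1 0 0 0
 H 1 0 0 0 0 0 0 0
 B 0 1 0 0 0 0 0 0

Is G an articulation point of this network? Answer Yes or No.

Yes

Removing G leaves {A, B, C, E, F, and H} with no path to {D}, so the network splits into 2 components. G is a cut vertex.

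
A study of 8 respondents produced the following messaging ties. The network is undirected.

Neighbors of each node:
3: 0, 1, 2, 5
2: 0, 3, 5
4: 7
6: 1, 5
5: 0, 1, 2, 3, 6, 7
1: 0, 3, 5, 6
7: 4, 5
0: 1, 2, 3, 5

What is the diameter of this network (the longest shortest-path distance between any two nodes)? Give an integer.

3

Eccentricity of each node (its greatest distance to any other): 0:3, 1:3, 2:3, 3:3, 4:3, 5:2, 6:3, 7:2.
The maximum eccentricity is 3, realized for instance by the pair 6–4 via 6 – 5 – 7 – 4. So the diameter is 3.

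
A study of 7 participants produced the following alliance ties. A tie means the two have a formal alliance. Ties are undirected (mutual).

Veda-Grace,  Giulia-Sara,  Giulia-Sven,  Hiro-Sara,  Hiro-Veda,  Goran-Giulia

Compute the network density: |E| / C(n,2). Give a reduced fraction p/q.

There are 6 edges and 7 nodes, so the maximum possible is C(7,2) = 21.
Density = 6/21 = 2/7.

2/7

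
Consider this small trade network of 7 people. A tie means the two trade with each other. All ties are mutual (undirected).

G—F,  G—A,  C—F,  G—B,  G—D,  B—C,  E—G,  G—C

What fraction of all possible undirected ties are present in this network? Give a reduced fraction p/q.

There are 8 edges and 7 nodes, so the maximum possible is C(7,2) = 21.
Density = 8/21.

8/21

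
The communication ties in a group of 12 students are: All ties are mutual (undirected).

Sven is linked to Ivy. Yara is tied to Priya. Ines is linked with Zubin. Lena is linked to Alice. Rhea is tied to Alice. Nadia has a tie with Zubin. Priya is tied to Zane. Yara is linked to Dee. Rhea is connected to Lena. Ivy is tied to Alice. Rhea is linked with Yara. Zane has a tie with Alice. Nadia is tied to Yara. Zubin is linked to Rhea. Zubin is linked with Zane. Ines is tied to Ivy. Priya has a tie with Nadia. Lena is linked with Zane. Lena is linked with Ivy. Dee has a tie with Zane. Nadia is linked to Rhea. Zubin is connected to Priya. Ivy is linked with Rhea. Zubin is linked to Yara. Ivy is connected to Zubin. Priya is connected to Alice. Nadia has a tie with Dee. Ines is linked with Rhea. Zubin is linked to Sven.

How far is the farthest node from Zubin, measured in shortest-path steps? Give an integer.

Distances from Zubin: Alice:2, Dee:2, Ines:1, Ivy:1, Lena:2, Nadia:1, Priya:1, Rhea:1, Sven:1, Yara:1, Zane:1.
The largest is 2 (to Dee, Alice, and Lena), so the eccentricity of Zubin is 2.

2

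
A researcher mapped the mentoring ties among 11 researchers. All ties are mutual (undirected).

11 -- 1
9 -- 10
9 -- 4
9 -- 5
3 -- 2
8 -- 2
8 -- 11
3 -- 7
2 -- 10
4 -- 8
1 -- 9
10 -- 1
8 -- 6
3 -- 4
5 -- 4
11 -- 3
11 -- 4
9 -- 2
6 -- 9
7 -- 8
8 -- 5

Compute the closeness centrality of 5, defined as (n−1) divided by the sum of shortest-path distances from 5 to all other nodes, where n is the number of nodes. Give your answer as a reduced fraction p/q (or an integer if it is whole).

Distances from 5: 1:2, 2:2, 3:2, 4:1, 6:2, 7:2, 8:1, 9:1, 10:2, 11:2. Sum = 17.
n = 11, so closeness = 10/17.

10/17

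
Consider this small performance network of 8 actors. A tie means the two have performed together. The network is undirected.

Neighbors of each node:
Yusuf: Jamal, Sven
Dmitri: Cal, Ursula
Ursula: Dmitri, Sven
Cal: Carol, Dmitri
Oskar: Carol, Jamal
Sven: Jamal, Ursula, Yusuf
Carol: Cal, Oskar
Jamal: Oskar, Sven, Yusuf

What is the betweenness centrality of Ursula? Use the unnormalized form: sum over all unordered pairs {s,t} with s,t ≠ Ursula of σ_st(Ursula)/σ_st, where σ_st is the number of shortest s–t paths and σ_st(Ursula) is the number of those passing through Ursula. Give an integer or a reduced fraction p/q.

Pairs whose geodesics pass through Ursula — Jamal–Dmitri: 1; Cal–Sven: 1; Cal–Yusuf: 1/2; Dmitri–Sven: 1; Dmitri–Yusuf: 1.
All other pairs contribute 0.
Summing the contributions gives betweenness(Ursula) = 9/2.

9/2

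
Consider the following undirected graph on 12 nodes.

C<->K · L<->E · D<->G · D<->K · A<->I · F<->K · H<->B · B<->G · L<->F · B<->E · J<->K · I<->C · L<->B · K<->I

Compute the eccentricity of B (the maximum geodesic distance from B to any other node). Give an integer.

5

Distances from B: A:5, C:4, D:2, E:1, F:2, G:1, H:1, I:4, J:4, K:3, L:1.
The largest is 5 (to A), so the eccentricity of B is 5.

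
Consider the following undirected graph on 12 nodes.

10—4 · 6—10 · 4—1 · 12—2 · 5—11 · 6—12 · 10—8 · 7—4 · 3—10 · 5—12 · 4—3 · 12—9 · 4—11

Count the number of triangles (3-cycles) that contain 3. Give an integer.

1

3's neighbors: 4 and 10.
Neighbor pairs that are themselves tied: 3–4–10. Each forms one triangle with 3, for 1 in total.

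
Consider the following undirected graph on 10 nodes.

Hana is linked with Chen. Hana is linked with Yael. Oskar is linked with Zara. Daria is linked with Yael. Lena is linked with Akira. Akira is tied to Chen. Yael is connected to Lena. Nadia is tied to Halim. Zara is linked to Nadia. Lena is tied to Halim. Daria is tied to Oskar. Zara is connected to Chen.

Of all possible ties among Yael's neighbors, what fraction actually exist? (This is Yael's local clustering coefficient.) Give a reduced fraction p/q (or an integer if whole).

Yael's neighbors: Daria, Hana, and Lena (k = 3).
Possible neighbor pairs: C(3,2) = 3. Edges among them: none → e = 0.
Clustering(Yael) = 0/3 = 0.

0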